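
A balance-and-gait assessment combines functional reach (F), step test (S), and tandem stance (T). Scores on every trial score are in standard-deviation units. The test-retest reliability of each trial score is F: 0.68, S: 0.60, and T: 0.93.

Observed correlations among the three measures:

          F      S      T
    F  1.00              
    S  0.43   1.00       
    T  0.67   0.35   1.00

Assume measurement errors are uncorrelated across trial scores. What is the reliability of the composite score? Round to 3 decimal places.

Var(F+S+T) = 3 + 2·[0.43 + 0.67 + 0.35] = 3 + 2.9 = 5.9.
Under uncorrelated errors the observed covariances equal the true-score covariances, so only the own-variance terms attenuate.
True-score variance = [0.68 + 0.60 + 0.93] + 2.9 = 2.21 + 2.9 = 5.11.
Reliability = 5.11 / 5.9 = 0.866.

0.866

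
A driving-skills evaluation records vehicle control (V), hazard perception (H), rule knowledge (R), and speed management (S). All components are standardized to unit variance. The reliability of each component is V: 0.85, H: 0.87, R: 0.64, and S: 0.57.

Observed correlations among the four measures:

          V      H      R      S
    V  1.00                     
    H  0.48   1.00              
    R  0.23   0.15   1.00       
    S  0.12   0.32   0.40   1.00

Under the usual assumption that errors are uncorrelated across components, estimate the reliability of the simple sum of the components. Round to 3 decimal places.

Var(V+H+R+S) = 4 + 2·[0.48 + 0.23 + 0.12 + 0.15 + 0.32 + 0.40] = 4 + 3.4 = 7.4.
With uncorrelated errors the cross-covariances are all true-score covariance, so they carry over unchanged; only the diagonal terms shrink to ρᵢσᵢ².
True-score variance = [0.85 + 0.87 + 0.64 + 0.57] + 3.4 = 2.93 + 3.4 = 6.33.
Reliability = 6.33 / 7.4 = 0.855.

0.855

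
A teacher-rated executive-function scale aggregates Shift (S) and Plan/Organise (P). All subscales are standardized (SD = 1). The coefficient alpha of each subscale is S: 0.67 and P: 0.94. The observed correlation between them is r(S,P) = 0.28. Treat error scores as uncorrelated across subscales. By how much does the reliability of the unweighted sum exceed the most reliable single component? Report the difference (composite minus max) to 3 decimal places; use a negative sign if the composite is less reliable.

-0.092

Var(sum) = 2 + 0.56 = 2.56; true-score variance = 1.61 + 0.56 = 2.17; composite reliability = 0.8477.
Max component reliability = 0.9400.
Difference = 0.8477 − 0.9400 = -0.092.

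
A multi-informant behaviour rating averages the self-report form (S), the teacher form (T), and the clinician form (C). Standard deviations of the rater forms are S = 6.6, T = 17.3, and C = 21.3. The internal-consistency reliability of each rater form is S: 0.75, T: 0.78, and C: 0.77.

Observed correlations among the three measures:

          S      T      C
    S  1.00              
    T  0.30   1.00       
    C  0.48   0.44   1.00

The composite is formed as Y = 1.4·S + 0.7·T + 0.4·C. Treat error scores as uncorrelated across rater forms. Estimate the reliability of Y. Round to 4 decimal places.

0.8694

Var(Y) = 1.4²·6.6² + 0.7²·17.3² + 0.4²·21.3² + 2·[0.98·6.6·17.3·0.30 + 0.56·6.6·21.3·0.48 + 0.28·17.3·21.3·0.44] = 304.62 + 233.51 = 538.13.
With uncorrelated errors the cross-covariances are all true-score covariance, so they carry over unchanged; only the diagonal terms shrink to ρᵢσᵢ².
True-score variance = [1.4²·6.6²·0.75 + 0.7²·17.3²·0.78 + 0.4²·21.3²·0.77] + 233.51 = 234.316 + 233.51 = 467.826.
Reliability = 467.826 / 538.13 = 0.8694.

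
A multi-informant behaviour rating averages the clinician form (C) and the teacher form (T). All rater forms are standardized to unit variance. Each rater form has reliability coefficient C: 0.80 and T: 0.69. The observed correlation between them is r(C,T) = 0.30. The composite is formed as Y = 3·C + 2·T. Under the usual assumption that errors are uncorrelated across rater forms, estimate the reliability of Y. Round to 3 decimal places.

0.817

Var(Y) = 3² + 2² + 2·[6·0.30] = 13 + 3.6 = 16.6.
With uncorrelated errors the cross-covariances are all true-score covariance, so they carry over unchanged; only the diagonal terms shrink to ρᵢσᵢ².
True-score variance = [3²·0.80 + 2²·0.69] + 3.6 = 9.96 + 3.6 = 13.56.
Reliability = 13.56 / 16.6 = 0.817.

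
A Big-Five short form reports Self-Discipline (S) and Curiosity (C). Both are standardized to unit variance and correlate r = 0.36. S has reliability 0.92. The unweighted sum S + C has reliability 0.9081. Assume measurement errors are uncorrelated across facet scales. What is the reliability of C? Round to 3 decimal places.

Var(S+C) = 2 + 2·0.36 = 2.720.
True-score variance = ρ_S + ρ_C + 2·0.36, so 0.9081 = (0.92 + ρ_C + 0.72) / 2.720.
ρ_C = 0.9081·2.720 − 0.92 − 0.72 = 0.830.

0.830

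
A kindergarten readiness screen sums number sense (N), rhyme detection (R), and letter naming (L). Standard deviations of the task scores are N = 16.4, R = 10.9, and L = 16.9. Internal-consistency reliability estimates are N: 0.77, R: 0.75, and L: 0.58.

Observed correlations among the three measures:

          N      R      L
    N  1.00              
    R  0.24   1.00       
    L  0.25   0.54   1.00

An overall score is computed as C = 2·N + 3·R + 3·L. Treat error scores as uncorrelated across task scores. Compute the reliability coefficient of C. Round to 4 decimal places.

0.7970

Var(C) = 2²·16.4² + 3²·10.9² + 3²·16.9² + 2·[6·16.4·10.9·0.24 + 6·16.4·16.9·0.25 + 9·10.9·16.9·0.54] = 4715.62 + 3136.83 = 7852.45.
Because errors are independent across components, Cov(Tᵢ,Tⱼ) = Cov(Xᵢ,Xⱼ); the off-diagonal part of the true-score variance is the same as above.
True-score variance = [2²·16.4²·0.77 + 3²·10.9²·0.75 + 3²·16.9²·0.58] + 3136.83 = 3121.25 + 3136.83 = 6258.08.
Reliability = 6258.08 / 7852.45 = 0.7970.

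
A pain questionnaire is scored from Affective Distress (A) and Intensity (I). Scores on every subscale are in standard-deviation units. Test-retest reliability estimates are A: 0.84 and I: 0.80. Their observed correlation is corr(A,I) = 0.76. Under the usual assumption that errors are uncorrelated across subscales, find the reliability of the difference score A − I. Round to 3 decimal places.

0.250

Var(A−I) = 1 + 1 − 2·0.76 = 2 − 1.52 = 0.48.
Under uncorrelated errors the observed covariances equal the true-score covariances, so only the own-variance terms attenuate.
True-score variance = [0.84 + 0.80] − 1.52 = 1.64 − 1.52 = 0.12.
Reliability = 0.12 / 0.48 = 0.250.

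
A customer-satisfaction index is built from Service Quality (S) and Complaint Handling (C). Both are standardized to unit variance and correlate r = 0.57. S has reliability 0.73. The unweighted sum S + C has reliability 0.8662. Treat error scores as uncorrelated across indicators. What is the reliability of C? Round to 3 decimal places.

Var(S+C) = 2 + 2·0.57 = 3.140.
True-score variance = ρ_S + ρ_C + 2·0.57, so 0.8662 = (0.73 + ρ_C + 1.14) / 3.140.
ρ_C = 0.8662·3.140 − 0.73 − 1.14 = 0.850.

0.850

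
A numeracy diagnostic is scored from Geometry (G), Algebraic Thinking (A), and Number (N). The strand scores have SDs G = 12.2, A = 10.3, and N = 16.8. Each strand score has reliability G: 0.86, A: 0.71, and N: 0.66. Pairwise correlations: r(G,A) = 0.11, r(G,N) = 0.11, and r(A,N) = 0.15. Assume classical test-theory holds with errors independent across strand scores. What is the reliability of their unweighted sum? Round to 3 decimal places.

0.777

Var(G+A+N) = 12.2² + 10.3² + 16.8² + 2·[12.2·10.3·0.11 + 12.2·16.8·0.11 + 10.3·16.8·0.15] = 537.17 + 124.648 = 661.818.
Under uncorrelated errors the observed covariances equal the true-score covariances, so only the own-variance terms attenuate.
True-score variance = [12.2²·0.86 + 10.3²·0.71 + 16.8²·0.66] + 124.648 = 389.605 + 124.648 = 514.253.
Reliability = 514.253 / 661.818 = 0.777.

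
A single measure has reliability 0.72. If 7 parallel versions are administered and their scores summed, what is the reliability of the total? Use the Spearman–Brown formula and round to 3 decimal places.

0.947

ρ_k = kρ / (1 + (k−1)ρ) = 7·0.72 / (1 + 6·0.72) = 5.040 / 5.320 = 0.947.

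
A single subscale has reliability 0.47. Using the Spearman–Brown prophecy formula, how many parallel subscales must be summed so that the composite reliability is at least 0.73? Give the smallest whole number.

4

k ≥ ρ*(1−ρ₁)/(ρ₁(1−ρ*)) = 0.73·0.53 / (0.47·0.27) = 3.049.
Smallest integer k = 4.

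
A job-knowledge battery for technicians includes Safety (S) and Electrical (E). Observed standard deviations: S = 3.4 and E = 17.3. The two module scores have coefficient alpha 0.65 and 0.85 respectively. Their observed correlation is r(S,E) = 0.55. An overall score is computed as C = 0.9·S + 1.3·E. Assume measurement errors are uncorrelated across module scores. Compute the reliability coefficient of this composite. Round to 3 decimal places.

Var(C) = 0.9²·3.4² + 1.3²·17.3² + 2·[1.17·3.4·17.3·0.55] = 515.164 + 75.7013 = 590.865.
Because errors are independent across components, Cov(Tᵢ,Tⱼ) = Cov(Xᵢ,Xⱼ); the off-diagonal part of the true-score variance is the same as above.
True-score variance = [0.9²·3.4²·0.65 + 1.3²·17.3²·0.85] + 75.7013 = 436.016 + 75.7013 = 511.718.
Reliability = 511.718 / 590.865 = 0.866.

0.866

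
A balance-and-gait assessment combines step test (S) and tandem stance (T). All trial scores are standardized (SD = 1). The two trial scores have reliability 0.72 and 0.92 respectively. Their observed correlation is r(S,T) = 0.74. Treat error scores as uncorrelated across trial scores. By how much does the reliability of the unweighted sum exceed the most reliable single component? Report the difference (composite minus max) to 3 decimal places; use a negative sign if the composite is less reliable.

Var(sum) = 2 + 1.48 = 3.48; true-score variance = 1.64 + 1.48 = 3.12; composite reliability = 0.8966.
Max component reliability = 0.9200.
Difference = 0.8966 − 0.9200 = -0.023.

-0.023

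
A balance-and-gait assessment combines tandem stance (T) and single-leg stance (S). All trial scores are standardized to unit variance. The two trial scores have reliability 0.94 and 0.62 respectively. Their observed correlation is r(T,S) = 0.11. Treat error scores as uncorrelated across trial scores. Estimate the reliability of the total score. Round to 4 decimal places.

Var(T+S) = 2 + 2·[0.11] = 2 + 0.22 = 2.22.
Because errors are independent across components, Cov(Tᵢ,Tⱼ) = Cov(Xᵢ,Xⱼ); the off-diagonal part of the true-score variance is the same as above.
True-score variance = [0.94 + 0.62] + 0.22 = 1.56 + 0.22 = 1.78.
Reliability = 1.78 / 2.22 = 0.8018.

0.8018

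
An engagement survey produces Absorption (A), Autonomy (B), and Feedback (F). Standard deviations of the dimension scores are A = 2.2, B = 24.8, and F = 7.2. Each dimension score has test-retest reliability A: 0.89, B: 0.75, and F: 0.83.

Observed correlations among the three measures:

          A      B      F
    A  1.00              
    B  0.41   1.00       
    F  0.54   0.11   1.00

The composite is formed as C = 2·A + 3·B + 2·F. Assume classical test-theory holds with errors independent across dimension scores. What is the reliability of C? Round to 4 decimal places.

0.7756

Var(C) = 2²·2.2² + 3²·24.8² + 2²·7.2² + 2·[6·2.2·24.8·0.41 + 4·2.2·7.2·0.54 + 6·24.8·7.2·0.11] = 5762.08 + 572.563 = 6334.64.
With uncorrelated errors the cross-covariances are all true-score covariance, so they carry over unchanged; only the diagonal terms shrink to ρᵢσᵢ².
True-score variance = [2²·2.2²·0.89 + 3²·24.8²·0.75 + 2²·7.2²·0.83] + 572.563 = 4340.86 + 572.563 = 4913.42.
Reliability = 4913.42 / 6334.64 = 0.7756.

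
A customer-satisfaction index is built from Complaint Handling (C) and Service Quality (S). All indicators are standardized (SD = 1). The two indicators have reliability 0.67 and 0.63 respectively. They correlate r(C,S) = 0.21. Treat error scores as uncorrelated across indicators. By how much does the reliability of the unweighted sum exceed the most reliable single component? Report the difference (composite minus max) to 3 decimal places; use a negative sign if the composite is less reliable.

0.041

Var(sum) = 2 + 0.42 = 2.42; true-score variance = 1.3 + 0.42 = 1.72; composite reliability = 0.7107.
Max component reliability = 0.6700.
Difference = 0.7107 − 0.6700 = 0.041.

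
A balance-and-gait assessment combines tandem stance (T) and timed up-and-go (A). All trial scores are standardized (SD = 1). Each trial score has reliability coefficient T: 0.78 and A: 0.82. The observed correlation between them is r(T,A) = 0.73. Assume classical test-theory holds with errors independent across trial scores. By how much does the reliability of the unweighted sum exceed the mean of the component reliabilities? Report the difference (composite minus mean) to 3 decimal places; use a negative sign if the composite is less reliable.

0.084

Var(sum) = 2 + 1.46 = 3.46; true-score variance = 1.6 + 1.46 = 3.06; composite reliability = 0.8844.
Mean component reliability = 0.8000.
Difference = 0.8844 − 0.8000 = 0.084.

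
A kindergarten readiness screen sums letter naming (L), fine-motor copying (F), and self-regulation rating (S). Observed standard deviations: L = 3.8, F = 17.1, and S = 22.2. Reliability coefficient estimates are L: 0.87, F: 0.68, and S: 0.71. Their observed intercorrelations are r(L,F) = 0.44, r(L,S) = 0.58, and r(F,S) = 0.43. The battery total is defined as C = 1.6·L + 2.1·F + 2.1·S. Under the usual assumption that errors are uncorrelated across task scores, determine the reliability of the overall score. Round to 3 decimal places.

Var(C) = 1.6²·3.8² + 2.1²·17.1² + 2.1²·22.2² + 2·[3.36·3.8·17.1·0.44 + 3.36·3.8·22.2·0.58 + 4.41·17.1·22.2·0.43] = 3499.92 + 1960.68 = 5460.6.
Under uncorrelated errors the observed covariances equal the true-score covariances, so only the own-variance terms attenuate.
True-score variance = [1.6²·3.8²·0.87 + 2.1²·17.1²·0.68 + 2.1²·22.2²·0.71] + 1960.68 = 2452.17 + 1960.68 = 4412.85.
Reliability = 4412.85 / 5460.6 = 0.808.

0.808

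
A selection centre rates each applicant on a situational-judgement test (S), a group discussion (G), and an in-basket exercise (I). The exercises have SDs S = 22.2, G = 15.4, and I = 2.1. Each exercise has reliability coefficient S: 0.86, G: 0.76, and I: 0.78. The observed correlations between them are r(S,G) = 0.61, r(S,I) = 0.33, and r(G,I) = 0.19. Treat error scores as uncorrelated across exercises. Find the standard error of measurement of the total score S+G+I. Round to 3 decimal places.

11.264

Var(total) = 734.41 + 460.152 = 1194.56.
True-score variance = 607.524 + 460.152 = 1067.68, so reliability = 0.8938.
Error variance = 1194.56 − 1067.68 = 126.886; SEM = √126.886 = 11.264.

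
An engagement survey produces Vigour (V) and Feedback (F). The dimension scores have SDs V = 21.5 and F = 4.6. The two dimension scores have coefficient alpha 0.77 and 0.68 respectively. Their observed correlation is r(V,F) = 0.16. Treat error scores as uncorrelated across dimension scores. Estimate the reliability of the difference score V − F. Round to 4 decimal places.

Var(V−F) = 21.5² + 4.6² − 2·21.5·4.6·0.16 = 483.41 − 31.648 = 451.762.
Because errors are independent across components, Cov(Tᵢ,Tⱼ) = Cov(Xᵢ,Xⱼ); the off-diagonal part of the true-score variance is the same as above.
True-score variance = [21.5²·0.77 + 4.6²·0.68] − 31.648 = 370.321 − 31.648 = 338.673.
Reliability = 338.673 / 451.762 = 0.7497.

0.7497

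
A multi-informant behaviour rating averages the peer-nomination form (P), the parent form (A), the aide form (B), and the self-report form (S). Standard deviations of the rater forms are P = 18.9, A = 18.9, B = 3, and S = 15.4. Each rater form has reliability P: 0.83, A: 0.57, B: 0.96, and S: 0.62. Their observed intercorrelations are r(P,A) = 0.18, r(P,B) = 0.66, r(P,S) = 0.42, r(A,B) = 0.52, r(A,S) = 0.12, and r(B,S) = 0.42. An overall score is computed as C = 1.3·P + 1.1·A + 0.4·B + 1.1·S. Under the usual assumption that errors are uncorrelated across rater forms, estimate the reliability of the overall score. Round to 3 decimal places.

0.804

Var(C) = 1.3²·18.9² + 1.1²·18.9² + 0.4²·3² + 1.1²·15.4² + 2·[1.43·18.9·18.9·0.18 + 0.52·18.9·3·0.66 + 1.43·18.9·15.4·0.42 + 0.44·18.9·3·0.52 + 1.21·18.9·15.4·0.12 + 0.44·3·15.4·0.42] = 1324.31 + 699.977 = 2024.29.
With uncorrelated errors the cross-covariances are all true-score covariance, so they carry over unchanged; only the diagonal terms shrink to ρᵢσᵢ².
True-score variance = [1.3²·18.9²·0.83 + 1.1²·18.9²·0.57 + 0.4²·3²·0.96 + 1.1²·15.4²·0.62] + 699.977 = 926.726 + 699.977 = 1626.7.
Reliability = 1626.7 / 2024.29 = 0.804.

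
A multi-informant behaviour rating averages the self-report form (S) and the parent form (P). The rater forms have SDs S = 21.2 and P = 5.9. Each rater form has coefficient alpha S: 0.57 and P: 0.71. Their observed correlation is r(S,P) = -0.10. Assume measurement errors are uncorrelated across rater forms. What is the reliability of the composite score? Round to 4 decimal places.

Var(S+P) = 21.2² + 5.9² + 2·[21.2·5.9·(-0.10)] = 484.25 − 25.016 = 459.234.
With uncorrelated errors the cross-covariances are all true-score covariance, so they carry over unchanged; only the diagonal terms shrink to ρᵢσᵢ².
True-score variance = [21.2²·0.57 + 5.9²·0.71] − 25.016 = 280.896 − 25.016 = 255.88.
Reliability = 255.88 / 459.234 = 0.5572.

0.5572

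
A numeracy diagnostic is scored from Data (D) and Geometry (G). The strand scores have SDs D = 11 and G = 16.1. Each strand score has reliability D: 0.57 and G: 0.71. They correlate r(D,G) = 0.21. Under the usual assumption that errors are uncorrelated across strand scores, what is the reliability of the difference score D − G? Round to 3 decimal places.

0.584

Var(D−G) = 11² + 16.1² − 2·11·16.1·0.21 = 380.21 − 74.382 = 305.828.
Because errors are independent across components, Cov(Tᵢ,Tⱼ) = Cov(Xᵢ,Xⱼ); the off-diagonal part of the true-score variance is the same as above.
True-score variance = [11²·0.57 + 16.1²·0.71] − 74.382 = 253.009 − 74.382 = 178.627.
Reliability = 178.627 / 305.828 = 0.584.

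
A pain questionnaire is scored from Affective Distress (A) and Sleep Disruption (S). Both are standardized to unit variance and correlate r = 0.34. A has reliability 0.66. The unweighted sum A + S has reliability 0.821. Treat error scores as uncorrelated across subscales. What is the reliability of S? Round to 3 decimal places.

0.860

Var(A+S) = 2 + 2·0.34 = 2.680.
True-score variance = ρ_A + ρ_S + 2·0.34, so 0.821 = (0.66 + ρ_S + 0.68) / 2.680.
ρ_S = 0.821·2.680 − 0.66 − 0.68 = 0.860.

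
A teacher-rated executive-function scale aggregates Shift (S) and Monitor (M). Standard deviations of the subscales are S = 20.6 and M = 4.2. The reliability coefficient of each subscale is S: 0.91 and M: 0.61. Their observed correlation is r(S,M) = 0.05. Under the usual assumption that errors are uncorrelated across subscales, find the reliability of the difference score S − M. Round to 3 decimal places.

0.896

Var(S−M) = 20.6² + 4.2² − 2·20.6·4.2·0.05 = 442 − 8.652 = 433.348.
Because errors are independent across components, Cov(Tᵢ,Tⱼ) = Cov(Xᵢ,Xⱼ); the off-diagonal part of the true-score variance is the same as above.
True-score variance = [20.6²·0.91 + 4.2²·0.61] − 8.652 = 396.928 − 8.652 = 388.276.
Reliability = 388.276 / 433.348 = 0.896.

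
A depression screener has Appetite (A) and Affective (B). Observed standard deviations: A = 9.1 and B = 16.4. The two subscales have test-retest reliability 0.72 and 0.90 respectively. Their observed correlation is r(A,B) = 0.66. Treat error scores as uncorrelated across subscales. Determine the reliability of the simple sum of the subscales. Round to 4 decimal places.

0.9087

Var(A+B) = 9.1² + 16.4² + 2·[9.1·16.4·0.66] = 351.77 + 196.997 = 548.767.
With uncorrelated errors the cross-covariances are all true-score covariance, so they carry over unchanged; only the diagonal terms shrink to ρᵢσᵢ².
True-score variance = [9.1²·0.72 + 16.4²·0.90] + 196.997 = 301.687 + 196.997 = 498.684.
Reliability = 498.684 / 548.767 = 0.9087.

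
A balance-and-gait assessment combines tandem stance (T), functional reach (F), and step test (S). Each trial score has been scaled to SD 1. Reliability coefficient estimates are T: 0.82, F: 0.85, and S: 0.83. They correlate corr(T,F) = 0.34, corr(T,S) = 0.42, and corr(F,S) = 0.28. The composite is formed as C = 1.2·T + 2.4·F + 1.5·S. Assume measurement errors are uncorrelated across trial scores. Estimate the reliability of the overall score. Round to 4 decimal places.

0.8992

Var(C) = 1.2² + 2.4² + 1.5² + 2·[2.88·0.34 + 1.8·0.42 + 3.6·0.28] = 9.45 + 5.4864 = 14.9364.
With uncorrelated errors the cross-covariances are all true-score covariance, so they carry over unchanged; only the diagonal terms shrink to ρᵢσᵢ².
True-score variance = [1.2²·0.82 + 2.4²·0.85 + 1.5²·0.83] + 5.4864 = 7.9443 + 5.4864 = 13.4307.
Reliability = 13.4307 / 14.9364 = 0.8992.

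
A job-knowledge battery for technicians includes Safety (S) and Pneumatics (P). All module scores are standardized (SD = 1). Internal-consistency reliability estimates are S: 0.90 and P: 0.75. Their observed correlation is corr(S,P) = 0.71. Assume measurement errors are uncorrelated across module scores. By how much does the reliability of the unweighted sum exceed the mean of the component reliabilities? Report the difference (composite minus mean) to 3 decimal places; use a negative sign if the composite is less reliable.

Var(sum) = 2 + 1.42 = 3.42; true-score variance = 1.65 + 1.42 = 3.07; composite reliability = 0.8977.
Mean component reliability = 0.8250.
Difference = 0.8977 − 0.8250 = 0.073.

0.073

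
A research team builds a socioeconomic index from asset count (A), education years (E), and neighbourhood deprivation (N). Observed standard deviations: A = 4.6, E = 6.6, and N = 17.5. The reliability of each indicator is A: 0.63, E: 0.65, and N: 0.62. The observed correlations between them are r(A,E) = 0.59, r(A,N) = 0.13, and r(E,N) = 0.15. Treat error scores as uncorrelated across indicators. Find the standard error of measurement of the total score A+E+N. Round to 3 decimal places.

11.809

Var(total) = 370.97 + 91.4048 = 462.375.
True-score variance = 231.52 + 91.4048 = 322.925, so reliability = 0.6984.
Error variance = 462.375 − 322.925 = 139.45; SEM = √139.45 = 11.809.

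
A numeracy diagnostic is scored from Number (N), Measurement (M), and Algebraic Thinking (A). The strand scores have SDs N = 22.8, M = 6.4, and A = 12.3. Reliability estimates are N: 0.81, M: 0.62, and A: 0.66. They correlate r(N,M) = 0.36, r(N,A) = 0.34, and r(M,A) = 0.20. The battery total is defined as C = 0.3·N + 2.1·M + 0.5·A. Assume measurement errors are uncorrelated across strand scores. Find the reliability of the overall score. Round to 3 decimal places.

0.770

Var(C) = 0.3²·22.8² + 2.1²·6.4² + 0.5²·12.3² + 2·[0.63·22.8·6.4·0.36 + 0.15·22.8·12.3·0.34 + 1.05·6.4·12.3·0.20] = 265.242 + 127.857 = 393.098.
With uncorrelated errors the cross-covariances are all true-score covariance, so they carry over unchanged; only the diagonal terms shrink to ρᵢσᵢ².
True-score variance = [0.3²·22.8²·0.81 + 2.1²·6.4²·0.62 + 0.5²·12.3²·0.66] + 127.857 = 174.852 + 127.857 = 302.709.
Reliability = 302.709 / 393.098 = 0.770.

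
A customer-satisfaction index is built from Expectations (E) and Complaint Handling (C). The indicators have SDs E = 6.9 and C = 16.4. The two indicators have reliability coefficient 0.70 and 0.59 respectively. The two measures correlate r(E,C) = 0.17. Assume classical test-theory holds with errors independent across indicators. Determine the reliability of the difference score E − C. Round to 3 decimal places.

Var(E−C) = 6.9² + 16.4² − 2·6.9·16.4·0.17 = 316.57 − 38.4744 = 278.096.
Under uncorrelated errors the observed covariances equal the true-score covariances, so only the own-variance terms attenuate.
True-score variance = [6.9²·0.70 + 16.4²·0.59] − 38.4744 = 192.013 − 38.4744 = 153.539.
Reliability = 153.539 / 278.096 = 0.552.

0.552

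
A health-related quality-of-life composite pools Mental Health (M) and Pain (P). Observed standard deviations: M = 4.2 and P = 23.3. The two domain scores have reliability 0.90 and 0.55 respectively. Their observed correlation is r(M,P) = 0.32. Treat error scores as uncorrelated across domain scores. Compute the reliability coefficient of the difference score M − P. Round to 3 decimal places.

0.506

Var(M−P) = 4.2² + 23.3² − 2·4.2·23.3·0.32 = 560.53 − 62.6304 = 497.9.
Under uncorrelated errors the observed covariances equal the true-score covariances, so only the own-variance terms attenuate.
True-score variance = [4.2²·0.90 + 23.3²·0.55] − 62.6304 = 314.466 − 62.6304 = 251.835.
Reliability = 251.835 / 497.9 = 0.506.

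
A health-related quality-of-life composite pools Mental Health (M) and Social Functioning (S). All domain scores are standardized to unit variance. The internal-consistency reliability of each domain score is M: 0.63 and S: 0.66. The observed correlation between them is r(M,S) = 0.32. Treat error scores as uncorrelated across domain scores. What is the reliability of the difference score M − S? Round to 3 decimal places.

Var(M−S) = 1 + 1 − 2·0.32 = 2 − 0.64 = 1.36.
Under uncorrelated errors the observed covariances equal the true-score covariances, so only the own-variance terms attenuate.
True-score variance = [0.63 + 0.66] − 0.64 = 1.29 − 0.64 = 0.65.
Reliability = 0.65 / 1.36 = 0.478.

0.478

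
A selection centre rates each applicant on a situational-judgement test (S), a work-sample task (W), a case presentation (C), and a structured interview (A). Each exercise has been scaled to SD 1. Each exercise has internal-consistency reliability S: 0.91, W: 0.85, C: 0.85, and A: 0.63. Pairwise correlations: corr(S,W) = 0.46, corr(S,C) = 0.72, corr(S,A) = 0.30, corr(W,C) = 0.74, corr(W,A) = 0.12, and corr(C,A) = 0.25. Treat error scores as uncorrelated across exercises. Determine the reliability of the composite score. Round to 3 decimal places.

0.917

Var(S+W+C+A) = 4 + 2·[0.46 + 0.72 + 0.30 + 0.74 + 0.12 + 0.25] = 4 + 5.18 = 9.18.
With uncorrelated errors the cross-covariances are all true-score covariance, so they carry over unchanged; only the diagonal terms shrink to ρᵢσᵢ².
True-score variance = [0.91 + 0.85 + 0.85 + 0.63] + 5.18 = 3.24 + 5.18 = 8.42.
Reliability = 8.42 / 9.18 = 0.917.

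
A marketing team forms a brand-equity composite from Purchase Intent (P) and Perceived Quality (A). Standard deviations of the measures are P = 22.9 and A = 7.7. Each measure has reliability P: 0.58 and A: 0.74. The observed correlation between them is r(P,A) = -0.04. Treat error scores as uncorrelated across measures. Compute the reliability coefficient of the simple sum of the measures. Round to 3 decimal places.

Var(P+A) = 22.9² + 7.7² + 2·[22.9·7.7·(-0.04)] = 583.7 − 14.1064 = 569.594.
Under uncorrelated errors the observed covariances equal the true-score covariances, so only the own-variance terms attenuate.
True-score variance = [22.9²·0.58 + 7.7²·0.74] − 14.1064 = 348.032 − 14.1064 = 333.926.
Reliability = 333.926 / 569.594 = 0.586.

0.586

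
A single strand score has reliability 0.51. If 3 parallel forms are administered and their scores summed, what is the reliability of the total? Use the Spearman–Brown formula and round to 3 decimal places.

0.757

ρ_k = kρ / (1 + (k−1)ρ) = 3·0.51 / (1 + 2·0.51) = 1.530 / 2.020 = 0.757.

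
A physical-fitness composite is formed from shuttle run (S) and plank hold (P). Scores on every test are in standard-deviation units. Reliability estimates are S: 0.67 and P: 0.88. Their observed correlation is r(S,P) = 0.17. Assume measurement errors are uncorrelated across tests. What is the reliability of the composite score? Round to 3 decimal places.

0.808

Var(S+P) = 2 + 2·[0.17] = 2 + 0.34 = 2.34.
Under uncorrelated errors the observed covariances equal the true-score covariances, so only the own-variance terms attenuate.
True-score variance = [0.67 + 0.88] + 0.34 = 1.55 + 0.34 = 1.89.
Reliability = 1.89 / 2.34 = 0.808.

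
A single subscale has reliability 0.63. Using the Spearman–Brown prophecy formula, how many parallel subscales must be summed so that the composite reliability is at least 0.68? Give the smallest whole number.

2

k ≥ ρ*(1−ρ₁)/(ρ₁(1−ρ*)) = 0.68·0.37 / (0.63·0.32) = 1.248.
Smallest integer k = 2.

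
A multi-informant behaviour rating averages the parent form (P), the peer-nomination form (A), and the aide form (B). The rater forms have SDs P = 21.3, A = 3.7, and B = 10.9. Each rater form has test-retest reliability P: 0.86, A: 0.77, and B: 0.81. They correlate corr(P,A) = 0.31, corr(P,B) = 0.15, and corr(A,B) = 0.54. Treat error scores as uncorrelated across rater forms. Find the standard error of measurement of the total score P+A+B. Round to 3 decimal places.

Var(total) = 586.19 + 162.07 = 748.26.
True-score variance = 496.951 + 162.07 = 659.02, so reliability = 0.8807.
Error variance = 748.26 − 659.02 = 89.2392; SEM = √89.2392 = 9.447.

9.447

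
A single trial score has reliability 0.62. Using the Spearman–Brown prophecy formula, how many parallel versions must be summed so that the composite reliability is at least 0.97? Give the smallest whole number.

k ≥ ρ*(1−ρ₁)/(ρ₁(1−ρ*)) = 0.97·0.38 / (0.62·0.03) = 19.817.
Smallest integer k = 20.

20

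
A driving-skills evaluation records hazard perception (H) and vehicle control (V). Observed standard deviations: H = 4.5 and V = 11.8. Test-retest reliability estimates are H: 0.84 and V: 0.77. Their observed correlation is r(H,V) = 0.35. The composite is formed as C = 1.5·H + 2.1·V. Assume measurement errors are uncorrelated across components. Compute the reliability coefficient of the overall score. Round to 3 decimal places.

Var(C) = 1.5²·4.5² + 2.1²·11.8² + 2·[3.15·4.5·11.8·0.35] = 659.611 + 117.085 = 776.696.
Under uncorrelated errors the observed covariances equal the true-score covariances, so only the own-variance terms attenuate.
True-score variance = [1.5²·4.5²·0.84 + 2.1²·11.8²·0.77] + 117.085 = 511.09 + 117.085 = 628.175.
Reliability = 628.175 / 776.696 = 0.809.

0.809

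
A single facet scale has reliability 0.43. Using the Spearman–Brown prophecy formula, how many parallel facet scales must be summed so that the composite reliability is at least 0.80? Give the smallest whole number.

6

k ≥ ρ*(1−ρ₁)/(ρ₁(1−ρ*)) = 0.80·0.57 / (0.43·0.20) = 5.302.
Smallest integer k = 6.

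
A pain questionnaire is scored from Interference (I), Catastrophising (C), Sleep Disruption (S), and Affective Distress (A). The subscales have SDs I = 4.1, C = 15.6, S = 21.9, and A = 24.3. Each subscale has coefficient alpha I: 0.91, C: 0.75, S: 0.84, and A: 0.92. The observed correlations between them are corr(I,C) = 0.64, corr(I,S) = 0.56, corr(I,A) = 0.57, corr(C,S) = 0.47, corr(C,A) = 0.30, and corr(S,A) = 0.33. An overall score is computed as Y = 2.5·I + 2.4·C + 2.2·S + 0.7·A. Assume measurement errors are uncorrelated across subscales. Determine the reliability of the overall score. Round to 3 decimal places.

Var(Y) = 2.5²·4.1² + 2.4²·15.6² + 2.2²·21.9² + 0.7²·24.3² + 2·[6·4.1·15.6·0.64 + 5.5·4.1·21.9·0.56 + 1.75·4.1·24.3·0.57 + 5.28·15.6·21.9·0.47 + 1.68·15.6·24.3·0.30 + 1.54·21.9·24.3·0.33] = 4117.47 + 3861.72 = 7979.19.
With uncorrelated errors the cross-covariances are all true-score covariance, so they carry over unchanged; only the diagonal terms shrink to ρᵢσᵢ².
True-score variance = [2.5²·4.1²·0.91 + 2.4²·15.6²·0.75 + 2.2²·21.9²·0.84 + 0.7²·24.3²·0.92] + 3861.72 = 3363.02 + 3861.72 = 7224.74.
Reliability = 7224.74 / 7979.19 = 0.905.

0.905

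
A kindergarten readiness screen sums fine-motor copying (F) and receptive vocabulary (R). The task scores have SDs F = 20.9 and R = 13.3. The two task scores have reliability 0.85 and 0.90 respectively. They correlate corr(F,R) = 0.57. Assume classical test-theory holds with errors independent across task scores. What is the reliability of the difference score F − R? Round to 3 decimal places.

Var(F−R) = 20.9² + 13.3² − 2·20.9·13.3·0.57 = 613.7 − 316.886 = 296.814.
With uncorrelated errors the cross-covariances are all true-score covariance, so they carry over unchanged; only the diagonal terms shrink to ρᵢσᵢ².
True-score variance = [20.9²·0.85 + 13.3²·0.90] − 316.886 = 530.489 − 316.886 = 213.604.
Reliability = 213.604 / 296.814 = 0.720.

0.720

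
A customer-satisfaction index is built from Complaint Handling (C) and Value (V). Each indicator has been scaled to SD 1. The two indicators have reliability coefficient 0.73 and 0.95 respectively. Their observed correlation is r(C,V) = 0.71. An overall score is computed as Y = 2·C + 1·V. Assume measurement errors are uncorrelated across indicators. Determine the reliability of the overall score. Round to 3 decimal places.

Var(Y) = 2² + 1 + 2·[2·0.71] = 5 + 2.84 = 7.84.
With uncorrelated errors the cross-covariances are all true-score covariance, so they carry over unchanged; only the diagonal terms shrink to ρᵢσᵢ².
True-score variance = [2²·0.73 + 0.95] + 2.84 = 3.87 + 2.84 = 6.71.
Reliability = 6.71 / 7.84 = 0.856.

0.856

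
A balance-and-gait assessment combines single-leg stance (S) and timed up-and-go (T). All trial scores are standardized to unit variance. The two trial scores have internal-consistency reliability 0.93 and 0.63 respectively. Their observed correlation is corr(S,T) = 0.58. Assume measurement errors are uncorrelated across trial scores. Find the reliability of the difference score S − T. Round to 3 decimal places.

Var(S−T) = 1 + 1 − 2·0.58 = 2 − 1.16 = 0.84.
With uncorrelated errors the cross-covariances are all true-score covariance, so they carry over unchanged; only the diagonal terms shrink to ρᵢσᵢ².
True-score variance = [0.93 + 0.63] − 1.16 = 1.56 − 1.16 = 0.4.
Reliability = 0.4 / 0.84 = 0.476.

0.476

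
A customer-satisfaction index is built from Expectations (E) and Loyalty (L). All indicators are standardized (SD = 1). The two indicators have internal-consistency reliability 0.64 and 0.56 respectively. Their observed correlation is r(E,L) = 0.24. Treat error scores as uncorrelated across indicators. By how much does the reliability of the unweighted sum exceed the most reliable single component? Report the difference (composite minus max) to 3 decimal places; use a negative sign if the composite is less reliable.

0.037

Var(sum) = 2 + 0.48 = 2.48; true-score variance = 1.2 + 0.48 = 1.68; composite reliability = 0.6774.
Max component reliability = 0.6400.
Difference = 0.6774 − 0.6400 = 0.037.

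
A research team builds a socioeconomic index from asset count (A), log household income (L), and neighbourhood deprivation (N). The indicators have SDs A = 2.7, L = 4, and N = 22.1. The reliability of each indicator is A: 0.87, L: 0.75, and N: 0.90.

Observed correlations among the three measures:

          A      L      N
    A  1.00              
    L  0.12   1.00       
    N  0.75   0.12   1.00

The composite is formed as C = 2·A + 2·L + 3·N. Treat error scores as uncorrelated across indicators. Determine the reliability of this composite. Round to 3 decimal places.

Var(C) = 2²·2.7² + 2²·4² + 3²·22.1² + 2·[4·2.7·4·0.12 + 6·2.7·22.1·0.75 + 6·4·22.1·0.12] = 4488.85 + 674.694 = 5163.54.
Under uncorrelated errors the observed covariances equal the true-score covariances, so only the own-variance terms attenuate.
True-score variance = [2²·2.7²·0.87 + 2²·4²·0.75 + 3²·22.1²·0.90] + 674.694 = 4029.49 + 674.694 = 4704.18.
Reliability = 4704.18 / 5163.54 = 0.911.

0.911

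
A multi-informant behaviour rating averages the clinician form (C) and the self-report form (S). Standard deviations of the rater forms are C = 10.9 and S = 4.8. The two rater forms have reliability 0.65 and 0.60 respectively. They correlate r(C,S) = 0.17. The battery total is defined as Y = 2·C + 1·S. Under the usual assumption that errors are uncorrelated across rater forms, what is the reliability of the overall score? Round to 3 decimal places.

Var(Y) = 2²·10.9² + 4.8² + 2·[2·10.9·4.8·0.17] = 498.28 + 35.5776 = 533.858.
Under uncorrelated errors the observed covariances equal the true-score covariances, so only the own-variance terms attenuate.
True-score variance = [2²·10.9²·0.65 + 4.8²·0.60] + 35.5776 = 322.73 + 35.5776 = 358.308.
Reliability = 358.308 / 533.858 = 0.671.

0.671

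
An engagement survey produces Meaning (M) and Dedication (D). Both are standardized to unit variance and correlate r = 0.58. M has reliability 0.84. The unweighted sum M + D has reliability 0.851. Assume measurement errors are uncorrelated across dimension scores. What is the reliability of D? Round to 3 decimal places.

0.689

Var(M+D) = 2 + 2·0.58 = 3.160.
True-score variance = ρ_M + ρ_D + 2·0.58, so 0.851 = (0.84 + ρ_D + 1.16) / 3.160.
ρ_D = 0.851·3.160 − 0.84 − 1.16 = 0.689.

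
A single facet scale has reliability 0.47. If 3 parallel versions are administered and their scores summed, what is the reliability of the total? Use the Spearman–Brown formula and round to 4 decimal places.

0.7268

ρ_k = kρ / (1 + (k−1)ρ) = 3·0.47 / (1 + 2·0.47) = 1.410 / 1.940 = 0.7268.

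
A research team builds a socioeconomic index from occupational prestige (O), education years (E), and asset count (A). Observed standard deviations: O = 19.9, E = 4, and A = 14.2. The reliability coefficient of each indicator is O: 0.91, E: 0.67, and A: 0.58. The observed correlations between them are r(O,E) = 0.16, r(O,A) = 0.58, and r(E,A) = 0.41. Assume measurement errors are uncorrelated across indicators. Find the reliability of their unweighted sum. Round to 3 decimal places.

Var(O+E+A) = 19.9² + 4² + 14.2² + 2·[19.9·4·0.16 + 19.9·14.2·0.58 + 4·14.2·0.41] = 613.65 + 399.841 = 1013.49.
Under uncorrelated errors the observed covariances equal the true-score covariances, so only the own-variance terms attenuate.
True-score variance = [19.9²·0.91 + 4²·0.67 + 14.2²·0.58] + 399.841 = 488.04 + 399.841 = 887.881.
Reliability = 887.881 / 1013.49 = 0.876.

0.876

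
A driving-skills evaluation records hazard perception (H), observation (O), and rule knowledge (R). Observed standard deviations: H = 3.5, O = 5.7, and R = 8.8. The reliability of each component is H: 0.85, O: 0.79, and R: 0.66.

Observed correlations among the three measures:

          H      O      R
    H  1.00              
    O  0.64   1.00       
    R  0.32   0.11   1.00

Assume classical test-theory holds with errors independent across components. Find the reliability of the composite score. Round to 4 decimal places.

Var(H+O+R) = 3.5² + 5.7² + 8.8² + 2·[3.5·5.7·0.64 + 3.5·8.8·0.32 + 5.7·8.8·0.11] = 122.18 + 56.2832 = 178.463.
Under uncorrelated errors the observed covariances equal the true-score covariances, so only the own-variance terms attenuate.
True-score variance = [3.5²·0.85 + 5.7²·0.79 + 8.8²·0.66] + 56.2832 = 87.19 + 56.2832 = 143.473.
Reliability = 143.473 / 178.463 = 0.8039.

0.8039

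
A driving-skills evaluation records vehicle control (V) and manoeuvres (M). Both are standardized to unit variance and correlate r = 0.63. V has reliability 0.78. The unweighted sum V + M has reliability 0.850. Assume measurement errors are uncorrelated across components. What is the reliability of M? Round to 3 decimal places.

0.731

Var(V+M) = 2 + 2·0.63 = 3.260.
True-score variance = ρ_V + ρ_M + 2·0.63, so 0.850 = (0.78 + ρ_M + 1.26) / 3.260.
ρ_M = 0.850·3.260 − 0.78 − 1.26 = 0.731.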